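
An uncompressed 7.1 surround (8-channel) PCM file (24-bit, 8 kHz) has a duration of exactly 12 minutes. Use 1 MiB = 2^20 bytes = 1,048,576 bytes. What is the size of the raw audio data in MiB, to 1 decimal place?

131.8 MiB

Duration = exactly 12 minutes = 720 s.
Bytes = 8,000 samples/s × 720 s × 3 bytes/sample × 8 ch = 138,240,000 bytes.
138,240,000 / 1,048,576 = 131.8 MiB.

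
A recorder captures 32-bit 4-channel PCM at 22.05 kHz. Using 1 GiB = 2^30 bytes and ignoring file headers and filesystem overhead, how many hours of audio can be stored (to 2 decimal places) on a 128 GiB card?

108.21 hours

Uncompressed byte rate = 22,050 × 4 × 4 = 352,800 bytes/s.
Capacity = 128 × 1,073,741,824 = 137,438,953,472 bytes.
137,438,953,472 / 352,800 ≈ 389566.19 s → 108.21 hours.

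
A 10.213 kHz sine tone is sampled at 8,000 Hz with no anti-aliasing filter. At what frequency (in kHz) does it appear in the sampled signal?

Nyquist = 8,000/2 = 4,000 Hz; 10,213 Hz exceeds it.
Alias = |10,213 − 1×8,000| = |10,213 − 8,000| = 2,213 Hz = 2.213 kHz.

2.213 kHz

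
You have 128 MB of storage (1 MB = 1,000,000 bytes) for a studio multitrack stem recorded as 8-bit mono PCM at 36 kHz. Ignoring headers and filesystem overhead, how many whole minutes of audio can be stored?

Uncompressed byte rate = 36,000 × 1 × 1 = 36,000 bytes/s.
Capacity = 128 × 1,000,000 = 128,000,000 bytes.
128,000,000 / 36,000 ≈ 3555.56 s → 59 minutes.

59 minutes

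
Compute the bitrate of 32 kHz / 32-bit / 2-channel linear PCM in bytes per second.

256,000 bytes/s

Bit rate = 32,000 × 32 × 2 = 2,048,000 bits/s.
2,048,000 / 8 = 256,000 bytes/s.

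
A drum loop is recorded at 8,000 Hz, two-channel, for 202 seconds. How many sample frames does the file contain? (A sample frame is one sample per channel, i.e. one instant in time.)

1,616,000 sample frames

8,000 samples/s × 202 s = 1,616,000 frames.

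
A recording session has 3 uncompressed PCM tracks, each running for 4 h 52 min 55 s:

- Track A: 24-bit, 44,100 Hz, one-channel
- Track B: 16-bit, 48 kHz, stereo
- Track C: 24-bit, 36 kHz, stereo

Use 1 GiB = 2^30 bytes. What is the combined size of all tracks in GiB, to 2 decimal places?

8.84 GiB

4 h 52 min 55 s = 17,575 s.
Track A: 44,100 × 17,575 × 3 × 1 = 2,325,172,500 bytes.
Track B: 48,000 × 17,575 × 2 × 2 = 3,374,400,000 bytes.
Track C: 36,000 × 17,575 × 3 × 2 = 3,796,200,000 bytes.
Total = 9,495,772,500 bytes = 8.84 GiB.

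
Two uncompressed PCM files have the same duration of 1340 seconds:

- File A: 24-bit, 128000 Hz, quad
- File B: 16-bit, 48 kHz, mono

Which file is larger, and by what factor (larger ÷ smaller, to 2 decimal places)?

File A, by a factor of 16.00

File A: 128,000 × 3 × 4 = 1,536,000 bytes/s.
File B: 48,000 × 2 × 1 = 96,000 bytes/s.
File A is larger; ratio = 2,058,240,000 / 128,640,000 = 16.00.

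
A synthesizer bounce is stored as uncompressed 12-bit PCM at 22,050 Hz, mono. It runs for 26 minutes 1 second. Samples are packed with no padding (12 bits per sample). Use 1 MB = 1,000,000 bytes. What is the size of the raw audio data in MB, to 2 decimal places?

51.63 MB

Duration = 26 minutes 1 second = 1,561 s.
Bits = 22,050 × 1,561 × 12 × 1 = 413,040,600 bits = 51,630,075 bytes.
51,630,075 / 1,000,000 = 51.63 MB.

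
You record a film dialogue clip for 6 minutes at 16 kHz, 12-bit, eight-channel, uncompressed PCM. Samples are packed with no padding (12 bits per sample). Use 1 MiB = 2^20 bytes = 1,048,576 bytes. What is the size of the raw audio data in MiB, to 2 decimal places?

Duration = 6 minutes = 360 s.
Bits = 16,000 × 360 × 12 × 8 = 552,960,000 bits = 69,120,000 bytes.
69,120,000 / 1,048,576 = 65.92 MiB.

65.92 MiB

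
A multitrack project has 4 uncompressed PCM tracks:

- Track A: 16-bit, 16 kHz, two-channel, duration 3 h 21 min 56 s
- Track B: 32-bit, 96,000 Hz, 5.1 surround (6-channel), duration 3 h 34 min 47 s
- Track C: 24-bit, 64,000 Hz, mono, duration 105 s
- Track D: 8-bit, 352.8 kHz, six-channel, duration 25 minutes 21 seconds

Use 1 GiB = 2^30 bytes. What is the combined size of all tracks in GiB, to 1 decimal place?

Track A: 3 h 21 min 56 s = 12,116 s; 16,000 × 12,116 × 2 × 2 = 775,424,000 bytes.
Track B: 3 h 34 min 47 s = 12,887 s; 96,000 × 12,887 × 4 × 6 = 29,691,648,000 bytes.
Track C: 64,000 × 105 × 3 × 1 = 20,160,000 bytes.
Track D: 25 minutes 21 seconds = 1,521 s; 352,800 × 1,521 × 1 × 6 = 3,219,652,800 bytes.
Total = 33,706,884,800 bytes = 31.4 GiB.

31.4 GiB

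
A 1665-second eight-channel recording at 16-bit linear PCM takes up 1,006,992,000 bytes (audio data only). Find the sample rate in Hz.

Bytes = sample_rate × seconds × bytes_per_sample × channels.
sample_rate = 1,006,992,000 / (1,665 × 2 × 8) = 1,006,992,000 / 26,640 = 37,800 Hz.

37,800 Hz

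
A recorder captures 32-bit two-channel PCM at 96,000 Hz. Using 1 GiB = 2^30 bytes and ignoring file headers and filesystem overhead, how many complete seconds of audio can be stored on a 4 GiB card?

5,592 seconds

Uncompressed byte rate = 96,000 × 4 × 2 = 768,000 bytes/s.
Capacity = 4 × 1,073,741,824 = 4,294,967,296 bytes.
4,294,967,296 / 768,000 ≈ 5592.41 s → 5,592 seconds.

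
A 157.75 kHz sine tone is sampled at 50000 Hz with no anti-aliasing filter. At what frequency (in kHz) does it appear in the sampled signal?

Nyquist = 50,000/2 = 25,000 Hz; 157,750 Hz exceeds it.
Alias = |157,750 − 3×50,000| = |157,750 − 150,000| = 7,750 Hz = 7.75 kHz.

7.75 kHz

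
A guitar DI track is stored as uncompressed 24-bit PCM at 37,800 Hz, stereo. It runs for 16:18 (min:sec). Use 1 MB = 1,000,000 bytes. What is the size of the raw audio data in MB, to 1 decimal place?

Duration = 16:18 (min:sec) = 978 s.
Bytes = 37,800 samples/s × 978 s × 3 bytes/sample × 2 ch = 221,810,400 bytes.
221,810,400 / 1,000,000 = 221.8 MB.

221.8 MB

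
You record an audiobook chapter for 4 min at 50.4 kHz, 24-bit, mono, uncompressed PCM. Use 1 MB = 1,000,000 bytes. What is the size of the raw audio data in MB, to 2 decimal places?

36.29 MB

Duration = 4 min = 240 s.
Bytes = 50,400 samples/s × 240 s × 3 bytes/sample × 1 ch = 36,288,000 bytes.
36,288,000 / 1,000,000 = 36.29 MB.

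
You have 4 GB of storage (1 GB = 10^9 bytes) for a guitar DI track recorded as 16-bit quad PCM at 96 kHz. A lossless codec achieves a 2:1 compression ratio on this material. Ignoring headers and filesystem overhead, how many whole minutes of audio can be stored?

173 minutes

Uncompressed byte rate = 96,000 × 2 × 4 = 768,000 bytes/s.
After 2:1 compression, effective rate ≈ 384000 bytes/s.
Capacity = 4 × 1,000,000,000 = 4,000,000,000 bytes.
4,000,000,000 / effective rate ≈ 10416.67 s → 173 minutes.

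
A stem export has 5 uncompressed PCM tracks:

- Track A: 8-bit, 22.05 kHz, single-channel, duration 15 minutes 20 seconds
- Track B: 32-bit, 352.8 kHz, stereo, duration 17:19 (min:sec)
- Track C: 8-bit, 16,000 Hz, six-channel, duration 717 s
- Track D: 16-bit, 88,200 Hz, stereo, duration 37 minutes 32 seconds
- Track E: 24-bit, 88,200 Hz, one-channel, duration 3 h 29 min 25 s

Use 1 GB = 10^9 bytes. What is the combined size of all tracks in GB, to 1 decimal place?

7.1 GB

Track A: 15 minutes 20 seconds = 920 s; 22,050 × 920 × 1 × 1 = 20,286,000 bytes.
Track B: 17:19 (min:sec) = 1,039 s; 352,800 × 1,039 × 4 × 2 = 2,932,473,600 bytes.
Track C: 16,000 × 717 × 1 × 6 = 68,832,000 bytes.
Track D: 37 minutes 32 seconds = 2,252 s; 88,200 × 2,252 × 2 × 2 = 794,505,600 bytes.
Track E: 3 h 29 min 25 s = 12,565 s; 88,200 × 12,565 × 3 × 1 = 3,324,699,000 bytes.
Total = 7,140,796,200 bytes = 7.1 GB.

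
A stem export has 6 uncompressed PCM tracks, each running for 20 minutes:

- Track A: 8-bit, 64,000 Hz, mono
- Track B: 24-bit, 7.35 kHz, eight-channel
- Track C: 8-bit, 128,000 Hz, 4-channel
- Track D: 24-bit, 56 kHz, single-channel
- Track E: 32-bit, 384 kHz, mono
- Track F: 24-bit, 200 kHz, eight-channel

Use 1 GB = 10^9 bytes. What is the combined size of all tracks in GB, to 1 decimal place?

8.7 GB

20 minutes = 1,200 s.
Track A: 64,000 × 1,200 × 1 × 1 = 76,800,000 bytes.
Track B: 7,350 × 1,200 × 3 × 8 = 211,680,000 bytes.
Track C: 128,000 × 1,200 × 1 × 4 = 614,400,000 bytes.
Track D: 56,000 × 1,200 × 3 × 1 = 201,600,000 bytes.
Track E: 384,000 × 1,200 × 4 × 1 = 1,843,200,000 bytes.
Track F: 200,000 × 1,200 × 3 × 8 = 5,760,000,000 bytes.
Total = 8,707,680,000 bytes = 8.7 GB.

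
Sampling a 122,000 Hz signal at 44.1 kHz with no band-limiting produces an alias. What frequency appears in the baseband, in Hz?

Nyquist = 44,100/2 = 22,050 Hz; 122,000 Hz exceeds it.
Alias = |122,000 − 3×44,100| = |122,000 − 132,300| = 10,300 Hz.

10,300 Hz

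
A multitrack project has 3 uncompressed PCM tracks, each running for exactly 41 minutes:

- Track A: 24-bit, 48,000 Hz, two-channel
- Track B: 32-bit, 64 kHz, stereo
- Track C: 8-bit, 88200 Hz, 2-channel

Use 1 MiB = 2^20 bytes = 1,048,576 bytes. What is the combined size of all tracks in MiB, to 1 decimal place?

2290.7 MiB

exactly 41 minutes = 2,460 s.
Track A: 48,000 × 2,460 × 3 × 2 = 708,480,000 bytes.
Track B: 64,000 × 2,460 × 4 × 2 = 1,259,520,000 bytes.
Track C: 88,200 × 2,460 × 1 × 2 = 433,944,000 bytes.
Total = 2,401,944,000 bytes = 2290.7 MiB.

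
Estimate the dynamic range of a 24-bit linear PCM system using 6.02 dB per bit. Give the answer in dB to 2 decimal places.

24 × 6.02 = 144.48 dB.

144.48 dB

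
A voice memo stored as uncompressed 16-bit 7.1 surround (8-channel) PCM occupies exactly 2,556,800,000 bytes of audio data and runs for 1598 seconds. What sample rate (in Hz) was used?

Bytes = sample_rate × seconds × bytes_per_sample × channels.
sample_rate = 2,556,800,000 / (1,598 × 2 × 8) = 2,556,800,000 / 25,568 = 100,000 Hz.

100,000 Hz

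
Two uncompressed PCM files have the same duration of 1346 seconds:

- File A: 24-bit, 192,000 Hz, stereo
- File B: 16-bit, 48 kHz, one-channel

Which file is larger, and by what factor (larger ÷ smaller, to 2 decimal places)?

File A, by a factor of 12.00

File A: 192,000 × 3 × 2 = 1,152,000 bytes/s.
File B: 48,000 × 2 × 1 = 96,000 bytes/s.
File A is larger; ratio = 1,550,592,000 / 129,216,000 = 12.00.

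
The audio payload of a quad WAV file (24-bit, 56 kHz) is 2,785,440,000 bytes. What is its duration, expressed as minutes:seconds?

69:05

Byte rate = 56,000 × 3 × 4 = 672,000 bytes/s.
Duration = 2,785,440,000 / 672,000 = 4,145 s.
4,145 s = 69:05.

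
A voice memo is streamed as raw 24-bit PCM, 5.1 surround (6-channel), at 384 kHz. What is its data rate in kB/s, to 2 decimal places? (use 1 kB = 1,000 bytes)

Bit rate = 384,000 × 24 × 6 = 55,296,000 bits/s.
55,296,000 / 8 = 6,912,000 B/s = 6912.00 kB/s.

6912.00 kB/s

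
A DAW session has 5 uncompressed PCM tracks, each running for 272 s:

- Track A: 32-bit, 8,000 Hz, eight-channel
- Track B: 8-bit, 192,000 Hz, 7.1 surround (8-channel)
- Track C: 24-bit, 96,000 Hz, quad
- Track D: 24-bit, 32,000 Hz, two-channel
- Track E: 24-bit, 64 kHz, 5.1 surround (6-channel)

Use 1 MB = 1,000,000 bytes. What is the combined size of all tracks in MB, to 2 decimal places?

1166.34 MB

Track A: 8,000 × 272 × 4 × 8 = 69,632,000 bytes.
Track B: 192,000 × 272 × 1 × 8 = 417,792,000 bytes.
Track C: 96,000 × 272 × 3 × 4 = 313,344,000 bytes.
Track D: 32,000 × 272 × 3 × 2 = 52,224,000 bytes.
Track E: 64,000 × 272 × 3 × 6 = 313,344,000 bytes.
Total = 1,166,336,000 bytes = 1166.34 MB.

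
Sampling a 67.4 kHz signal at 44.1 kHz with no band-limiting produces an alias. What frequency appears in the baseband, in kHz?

Nyquist = 44,100/2 = 22,050 Hz; 67,400 Hz exceeds it.
Alias = |67,400 − 2×44,100| = |67,400 − 88,200| = 20,800 Hz = 20.8 kHz.

20.8 kHz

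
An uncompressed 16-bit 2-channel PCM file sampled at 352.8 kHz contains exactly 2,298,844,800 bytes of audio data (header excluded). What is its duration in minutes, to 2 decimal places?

Byte rate = 352,800 × 2 × 2 = 1,411,200 bytes/s.
Duration = 2,298,844,800 / 1,411,200 = 1,629 s.
1,629 s / 60 = 27.15 minutes.

27.15 minutes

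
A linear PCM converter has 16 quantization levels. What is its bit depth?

4 bits

log2(16) = 4.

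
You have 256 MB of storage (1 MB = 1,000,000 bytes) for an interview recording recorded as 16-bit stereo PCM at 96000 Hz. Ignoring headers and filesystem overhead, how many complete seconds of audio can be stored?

Uncompressed byte rate = 96,000 × 2 × 2 = 384,000 bytes/s.
Capacity = 256 × 1,000,000 = 256,000,000 bytes.
256,000,000 / 384,000 ≈ 666.67 s → 666 seconds.

666 seconds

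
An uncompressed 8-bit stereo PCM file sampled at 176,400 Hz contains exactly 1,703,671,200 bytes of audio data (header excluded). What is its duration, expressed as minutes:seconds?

80:29

Byte rate = 176,400 × 1 × 2 = 352,800 bytes/s.
Duration = 1,703,671,200 / 352,800 = 4,829 s.
4,829 s = 80:29.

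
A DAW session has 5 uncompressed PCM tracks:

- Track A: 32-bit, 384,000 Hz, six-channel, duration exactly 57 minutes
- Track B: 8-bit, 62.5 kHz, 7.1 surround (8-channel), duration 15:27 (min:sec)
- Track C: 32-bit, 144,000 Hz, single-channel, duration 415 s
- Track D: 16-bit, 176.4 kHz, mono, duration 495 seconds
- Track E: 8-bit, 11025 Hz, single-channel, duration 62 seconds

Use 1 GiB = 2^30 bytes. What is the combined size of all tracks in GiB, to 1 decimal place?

30.2 GiB

Track A: exactly 57 minutes = 3,420 s; 384,000 × 3,420 × 4 × 6 = 31,518,720,000 bytes.
Track B: 15:27 (min:sec) = 927 s; 62,500 × 927 × 1 × 8 = 463,500,000 bytes.
Track C: 144,000 × 415 × 4 × 1 = 239,040,000 bytes.
Track D: 176,400 × 495 × 2 × 1 = 174,636,000 bytes.
Track E: 11,025 × 62 × 1 × 1 = 683,550 bytes.
Total = 32,396,579,550 bytes = 30.2 GiB.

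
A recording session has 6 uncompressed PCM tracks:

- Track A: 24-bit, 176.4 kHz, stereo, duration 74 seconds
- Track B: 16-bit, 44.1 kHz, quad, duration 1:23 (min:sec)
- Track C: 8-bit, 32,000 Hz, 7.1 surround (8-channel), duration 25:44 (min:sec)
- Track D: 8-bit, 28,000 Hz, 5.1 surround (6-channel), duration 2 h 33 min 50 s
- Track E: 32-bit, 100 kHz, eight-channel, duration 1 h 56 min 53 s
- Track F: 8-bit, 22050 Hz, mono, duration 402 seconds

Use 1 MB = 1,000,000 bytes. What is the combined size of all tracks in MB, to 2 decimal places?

24503.97 MB

Track A: 176,400 × 74 × 3 × 2 = 78,321,600 bytes.
Track B: 1:23 (min:sec) = 83 s; 44,100 × 83 × 2 × 4 = 29,282,400 bytes.
Track C: 25:44 (min:sec) = 1,544 s; 32,000 × 1,544 × 1 × 8 = 395,264,000 bytes.
Track D: 2 h 33 min 50 s = 9,230 s; 28,000 × 9,230 × 1 × 6 = 1,550,640,000 bytes.
Track E: 1 h 56 min 53 s = 7,013 s; 100,000 × 7,013 × 4 × 8 = 22,441,600,000 bytes.
Track F: 22,050 × 402 × 1 × 1 = 8,864,100 bytes.
Total = 24,503,972,100 bytes = 24503.97 MB.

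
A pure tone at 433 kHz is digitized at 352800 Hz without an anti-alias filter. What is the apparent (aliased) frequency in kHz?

Nyquist = 352,800/2 = 176,400 Hz; 433,000 Hz exceeds it.
Alias = |433,000 − 1×352,800| = |433,000 − 352,800| = 80,200 Hz = 80.2 kHz.

80.2 kHz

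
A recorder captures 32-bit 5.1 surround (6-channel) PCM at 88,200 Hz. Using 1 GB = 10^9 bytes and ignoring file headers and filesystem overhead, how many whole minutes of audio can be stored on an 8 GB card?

Uncompressed byte rate = 88,200 × 4 × 6 = 2,116,800 bytes/s.
Capacity = 8 × 1,000,000,000 = 8,000,000,000 bytes.
8,000,000,000 / 2,116,800 ≈ 3779.29 s → 62 minutes.

62 minutes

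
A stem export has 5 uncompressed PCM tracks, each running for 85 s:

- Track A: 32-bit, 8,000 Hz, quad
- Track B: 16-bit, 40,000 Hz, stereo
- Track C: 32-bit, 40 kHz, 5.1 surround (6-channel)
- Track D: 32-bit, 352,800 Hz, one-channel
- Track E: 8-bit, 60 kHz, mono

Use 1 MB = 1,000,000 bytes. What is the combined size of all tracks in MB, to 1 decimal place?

231.1 MB

Track A: 8,000 × 85 × 4 × 4 = 10,880,000 bytes.
Track B: 40,000 × 85 × 2 × 2 = 13,600,000 bytes.
Track C: 40,000 × 85 × 4 × 6 = 81,600,000 bytes.
Track D: 352,800 × 85 × 4 × 1 = 119,952,000 bytes.
Track E: 60,000 × 85 × 1 × 1 = 5,100,000 bytes.
Total = 231,132,000 bytes = 231.1 MB.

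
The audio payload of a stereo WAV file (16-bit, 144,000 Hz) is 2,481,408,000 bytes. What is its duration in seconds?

Byte rate = 144,000 × 2 × 2 = 576,000 bytes/s.
Duration = 2,481,408,000 / 576,000 = 4,308 s.

4,308 seconds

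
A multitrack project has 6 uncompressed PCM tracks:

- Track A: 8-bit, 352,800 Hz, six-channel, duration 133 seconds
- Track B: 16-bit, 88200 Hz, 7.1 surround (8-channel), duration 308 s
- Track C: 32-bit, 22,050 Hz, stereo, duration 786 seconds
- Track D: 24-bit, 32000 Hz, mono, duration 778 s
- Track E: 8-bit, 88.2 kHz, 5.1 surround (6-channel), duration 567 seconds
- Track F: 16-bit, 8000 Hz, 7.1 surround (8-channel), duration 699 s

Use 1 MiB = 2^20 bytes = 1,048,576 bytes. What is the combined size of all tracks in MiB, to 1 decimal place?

1257.9 MiB

Track A: 352,800 × 133 × 1 × 6 = 281,534,400 bytes.
Track B: 88,200 × 308 × 2 × 8 = 434,649,600 bytes.
Track C: 22,050 × 786 × 4 × 2 = 138,650,400 bytes.
Track D: 32,000 × 778 × 3 × 1 = 74,688,000 bytes.
Track E: 88,200 × 567 × 1 × 6 = 300,056,400 bytes.
Track F: 8,000 × 699 × 2 × 8 = 89,472,000 bytes.
Total = 1,319,050,800 bytes = 1257.9 MiB.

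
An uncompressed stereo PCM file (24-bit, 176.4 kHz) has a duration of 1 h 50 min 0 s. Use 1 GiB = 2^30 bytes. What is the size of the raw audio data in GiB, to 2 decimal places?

Duration = 1 h 50 min 0 s = 6,600 s.
Bytes = 176,400 samples/s × 6,600 s × 3 bytes/sample × 2 ch = 6,985,440,000 bytes.
6,985,440,000 / 1,073,741,824 = 6.51 GiB.

6.51 GiB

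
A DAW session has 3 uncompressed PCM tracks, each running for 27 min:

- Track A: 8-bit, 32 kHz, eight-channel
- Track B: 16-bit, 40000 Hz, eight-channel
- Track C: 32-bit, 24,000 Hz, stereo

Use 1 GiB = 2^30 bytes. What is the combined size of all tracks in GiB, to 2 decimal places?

1.64 GiB

27 min = 1,620 s.
Track A: 32,000 × 1,620 × 1 × 8 = 414,720,000 bytes.
Track B: 40,000 × 1,620 × 2 × 8 = 1,036,800,000 bytes.
Track C: 24,000 × 1,620 × 4 × 2 = 311,040,000 bytes.
Total = 1,762,560,000 bytes = 1.64 GiB.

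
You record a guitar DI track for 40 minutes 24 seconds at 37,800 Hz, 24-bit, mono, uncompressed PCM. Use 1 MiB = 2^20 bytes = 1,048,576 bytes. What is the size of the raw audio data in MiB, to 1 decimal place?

262.1 MiB

Duration = 40 minutes 24 seconds = 2,424 s.
Bytes = 37,800 samples/s × 2,424 s × 3 bytes/sample × 1 ch = 274,881,600 bytes.
274,881,600 / 1,048,576 = 262.1 MiB.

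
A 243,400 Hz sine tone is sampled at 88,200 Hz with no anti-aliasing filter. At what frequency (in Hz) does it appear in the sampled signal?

Nyquist = 88,200/2 = 44,100 Hz; 243,400 Hz exceeds it.
Alias = |243,400 − 3×88,200| = |243,400 − 264,600| = 21,200 Hz.

21,200 Hz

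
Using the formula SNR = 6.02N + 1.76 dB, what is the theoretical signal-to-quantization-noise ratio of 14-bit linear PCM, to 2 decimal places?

6.02 × 14 + 1.76 = 86.04 dB.

86.04 dB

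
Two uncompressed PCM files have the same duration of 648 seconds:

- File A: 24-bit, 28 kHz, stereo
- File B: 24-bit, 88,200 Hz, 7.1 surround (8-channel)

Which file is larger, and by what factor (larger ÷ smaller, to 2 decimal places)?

File B, by a factor of 12.60

File A: 28,000 × 3 × 2 = 168,000 bytes/s.
File B: 88,200 × 3 × 8 = 2,116,800 bytes/s.
File B is larger; ratio = 1,371,686,400 / 108,864,000 = 12.60.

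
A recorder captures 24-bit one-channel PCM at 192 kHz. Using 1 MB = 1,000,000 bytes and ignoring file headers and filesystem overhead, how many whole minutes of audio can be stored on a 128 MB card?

Uncompressed byte rate = 192,000 × 3 × 1 = 576,000 bytes/s.
Capacity = 128 × 1,000,000 = 128,000,000 bytes.
128,000,000 / 576,000 ≈ 222.22 s → 3 minutes.

3 minutes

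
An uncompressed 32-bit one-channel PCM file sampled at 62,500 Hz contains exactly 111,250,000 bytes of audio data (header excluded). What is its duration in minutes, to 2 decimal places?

7.42 minutes

Byte rate = 62,500 × 4 × 1 = 250,000 bytes/s.
Duration = 111,250,000 / 250,000 = 445 s.
445 s / 60 = 7.42 minutes.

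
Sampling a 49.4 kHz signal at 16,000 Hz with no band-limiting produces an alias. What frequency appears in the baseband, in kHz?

1.4 kHz

Nyquist = 16,000/2 = 8,000 Hz; 49,400 Hz exceeds it.
Alias = |49,400 − 3×16,000| = |49,400 − 48,000| = 1,400 Hz = 1.4 kHz.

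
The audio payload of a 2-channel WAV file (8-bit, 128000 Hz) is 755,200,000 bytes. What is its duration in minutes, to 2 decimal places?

Byte rate = 128,000 × 1 × 2 = 256,000 bytes/s.
Duration = 755,200,000 / 256,000 = 2,950 s.
2,950 s / 60 = 49.17 minutes.

49.17 minutes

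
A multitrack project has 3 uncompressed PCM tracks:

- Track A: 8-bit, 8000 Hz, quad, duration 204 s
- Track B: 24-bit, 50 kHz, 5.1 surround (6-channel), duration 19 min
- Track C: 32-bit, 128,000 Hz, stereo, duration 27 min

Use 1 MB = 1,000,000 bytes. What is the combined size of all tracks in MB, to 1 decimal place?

2691.4 MB

Track A: 8,000 × 204 × 1 × 4 = 6,528,000 bytes.
Track B: 19 min = 1,140 s; 50,000 × 1,140 × 3 × 6 = 1,026,000,000 bytes.
Track C: 27 min = 1,620 s; 128,000 × 1,620 × 4 × 2 = 1,658,880,000 bytes.
Total = 2,691,408,000 bytes = 2691.4 MB.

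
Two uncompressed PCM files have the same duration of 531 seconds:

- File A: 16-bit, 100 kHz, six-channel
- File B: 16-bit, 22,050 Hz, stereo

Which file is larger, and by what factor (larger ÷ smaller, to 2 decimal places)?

File A, by a factor of 13.61

File A: 100,000 × 2 × 6 = 1,200,000 bytes/s.
File B: 22,050 × 2 × 2 = 88,200 bytes/s.
File A is larger; ratio = 637,200,000 / 46,834,200 = 13.61.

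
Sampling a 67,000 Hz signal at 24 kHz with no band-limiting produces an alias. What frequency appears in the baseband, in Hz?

Nyquist = 24,000/2 = 12,000 Hz; 67,000 Hz exceeds it.
Alias = |67,000 − 3×24,000| = |67,000 − 72,000| = 5,000 Hz.

5,000 Hz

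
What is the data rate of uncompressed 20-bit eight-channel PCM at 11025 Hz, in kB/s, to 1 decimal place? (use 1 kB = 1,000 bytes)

220.5 kB/s

Bit rate = 11,025 × 20 × 8 = 1,764,000 bits/s.
1,764,000 / 8 = 220,500 B/s = 220.5 kB/s.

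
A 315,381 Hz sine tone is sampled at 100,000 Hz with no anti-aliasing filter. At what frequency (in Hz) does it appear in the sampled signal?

Nyquist = 100,000/2 = 50,000 Hz; 315,381 Hz exceeds it.
Alias = |315,381 − 3×100,000| = |315,381 − 300,000| = 15,381 Hz.

15,381 Hz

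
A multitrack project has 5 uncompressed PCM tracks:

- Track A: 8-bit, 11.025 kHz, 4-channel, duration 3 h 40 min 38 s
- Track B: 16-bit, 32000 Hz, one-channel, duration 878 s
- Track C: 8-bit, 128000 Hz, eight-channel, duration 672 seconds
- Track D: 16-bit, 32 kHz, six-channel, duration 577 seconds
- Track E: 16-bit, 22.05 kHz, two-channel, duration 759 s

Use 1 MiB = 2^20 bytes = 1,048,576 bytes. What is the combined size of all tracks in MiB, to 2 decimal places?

1541.74 MiB

Track A: 3 h 40 min 38 s = 13,238 s; 11,025 × 13,238 × 1 × 4 = 583,795,800 bytes.
Track B: 32,000 × 878 × 2 × 1 = 56,192,000 bytes.
Track C: 128,000 × 672 × 1 × 8 = 688,128,000 bytes.
Track D: 32,000 × 577 × 2 × 6 = 221,568,000 bytes.
Track E: 22,050 × 759 × 2 × 2 = 66,943,800 bytes.
Total = 1,616,627,600 bytes = 1541.74 MiB.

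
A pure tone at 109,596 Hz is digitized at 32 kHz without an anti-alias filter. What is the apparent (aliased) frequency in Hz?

13,596 Hz

Nyquist = 32,000/2 = 16,000 Hz; 109,596 Hz exceeds it.
Alias = |109,596 − 3×32,000| = |109,596 − 96,000| = 13,596 Hz.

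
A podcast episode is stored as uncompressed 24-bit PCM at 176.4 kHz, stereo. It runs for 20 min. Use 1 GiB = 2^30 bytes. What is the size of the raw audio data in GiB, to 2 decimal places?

1.18 GiB

Duration = 20 min = 1,200 s.
Bytes = 176,400 samples/s × 1,200 s × 3 bytes/sample × 2 ch = 1,270,080,000 bytes.
1,270,080,000 / 1,073,741,824 = 1.18 GiB.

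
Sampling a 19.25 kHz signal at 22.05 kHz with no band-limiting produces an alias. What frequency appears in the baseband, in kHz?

2.8 kHz

Nyquist = 22,050/2 = 11,025 Hz; 19,250 Hz exceeds it.
Alias = |19,250 − 1×22,050| = |19,250 − 22,050| = 2,800 Hz = 2.8 kHz.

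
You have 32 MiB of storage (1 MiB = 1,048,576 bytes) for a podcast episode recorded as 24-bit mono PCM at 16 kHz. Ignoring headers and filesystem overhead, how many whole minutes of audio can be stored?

Uncompressed byte rate = 16,000 × 3 × 1 = 48,000 bytes/s.
Capacity = 32 × 1,048,576 = 33,554,432 bytes.
33,554,432 / 48,000 ≈ 699.05 s → 11 minutes.

11 minutes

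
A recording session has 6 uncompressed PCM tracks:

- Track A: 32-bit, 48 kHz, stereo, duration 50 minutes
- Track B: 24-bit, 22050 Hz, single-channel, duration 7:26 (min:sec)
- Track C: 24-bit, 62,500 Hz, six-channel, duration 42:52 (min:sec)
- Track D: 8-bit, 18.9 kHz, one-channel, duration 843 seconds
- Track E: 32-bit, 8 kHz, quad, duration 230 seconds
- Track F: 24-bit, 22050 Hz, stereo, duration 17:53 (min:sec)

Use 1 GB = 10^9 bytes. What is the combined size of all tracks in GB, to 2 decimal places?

4.26 GB

Track A: 50 minutes = 3,000 s; 48,000 × 3,000 × 4 × 2 = 1,152,000,000 bytes.
Track B: 7:26 (min:sec) = 446 s; 22,050 × 446 × 3 × 1 = 29,502,900 bytes.
Track C: 42:52 (min:sec) = 2,572 s; 62,500 × 2,572 × 3 × 6 = 2,893,500,000 bytes.
Track D: 18,900 × 843 × 1 × 1 = 15,932,700 bytes.
Track E: 8,000 × 230 × 4 × 4 = 29,440,000 bytes.
Track F: 17:53 (min:sec) = 1,073 s; 22,050 × 1,073 × 3 × 2 = 141,957,900 bytes.
Total = 4,262,333,500 bytes = 4.26 GB.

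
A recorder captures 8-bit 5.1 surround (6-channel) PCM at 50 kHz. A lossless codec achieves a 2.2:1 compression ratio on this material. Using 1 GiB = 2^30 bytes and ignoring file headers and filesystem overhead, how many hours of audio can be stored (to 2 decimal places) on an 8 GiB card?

17.50 hours

Uncompressed byte rate = 50,000 × 1 × 6 = 300,000 bytes/s.
After 2.2:1 compression, effective rate ≈ 136363.64 bytes/s.
Capacity = 8 × 1,073,741,824 = 8,589,934,592 bytes.
8,589,934,592 / effective rate ≈ 62992.85 s → 17.50 hours.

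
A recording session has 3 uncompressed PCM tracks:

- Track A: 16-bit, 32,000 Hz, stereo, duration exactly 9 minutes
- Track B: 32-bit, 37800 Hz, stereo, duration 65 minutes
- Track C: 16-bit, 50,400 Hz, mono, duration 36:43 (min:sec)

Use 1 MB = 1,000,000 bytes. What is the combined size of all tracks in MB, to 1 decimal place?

1470.5 MB

Track A: exactly 9 minutes = 540 s; 32,000 × 540 × 2 × 2 = 69,120,000 bytes.
Track B: 65 minutes = 3,900 s; 37,800 × 3,900 × 4 × 2 = 1,179,360,000 bytes.
Track C: 36:43 (min:sec) = 2,203 s; 50,400 × 2,203 × 2 × 1 = 222,062,400 bytes.
Total = 1,470,542,400 bytes = 1470.5 MB.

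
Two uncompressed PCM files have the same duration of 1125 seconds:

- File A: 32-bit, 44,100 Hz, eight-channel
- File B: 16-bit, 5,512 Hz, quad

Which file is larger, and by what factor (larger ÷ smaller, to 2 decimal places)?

File A, by a factor of 32.00

File A: 44,100 × 4 × 8 = 1,411,200 bytes/s.
File B: 5,512 × 2 × 4 = 44,096 bytes/s.
File A is larger; ratio = 1,587,600,000 / 49,608,000 = 32.00.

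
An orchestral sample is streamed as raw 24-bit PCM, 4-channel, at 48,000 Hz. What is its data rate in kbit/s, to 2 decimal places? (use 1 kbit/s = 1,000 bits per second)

Bit rate = 48,000 × 24 × 4 = 4,608,000 bits/s.
= 4608.00 kbit/s.

4608.00 kbit/s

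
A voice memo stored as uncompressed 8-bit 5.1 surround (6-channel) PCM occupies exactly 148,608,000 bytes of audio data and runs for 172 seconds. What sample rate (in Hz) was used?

144,000 Hz

Bytes = sample_rate × seconds × bytes_per_sample × channels.
sample_rate = 148,608,000 / (172 × 1 × 6) = 148,608,000 / 1,032 = 144,000 Hz.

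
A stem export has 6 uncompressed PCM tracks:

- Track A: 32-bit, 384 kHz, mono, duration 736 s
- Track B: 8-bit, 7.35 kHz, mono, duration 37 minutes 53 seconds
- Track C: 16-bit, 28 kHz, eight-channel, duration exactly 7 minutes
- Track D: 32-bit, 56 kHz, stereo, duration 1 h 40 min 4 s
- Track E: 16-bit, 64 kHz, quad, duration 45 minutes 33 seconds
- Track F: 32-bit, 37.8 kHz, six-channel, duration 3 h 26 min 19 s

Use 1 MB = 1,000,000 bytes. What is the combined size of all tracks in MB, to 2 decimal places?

16654.68 MB

Track A: 384,000 × 736 × 4 × 1 = 1,130,496,000 bytes.
Track B: 37 minutes 53 seconds = 2,273 s; 7,350 × 2,273 × 1 × 1 = 16,706,550 bytes.
Track C: exactly 7 minutes = 420 s; 28,000 × 420 × 2 × 8 = 188,160,000 bytes.
Track D: 1 h 40 min 4 s = 6,004 s; 56,000 × 6,004 × 4 × 2 = 2,689,792,000 bytes.
Track E: 45 minutes 33 seconds = 2,733 s; 64,000 × 2,733 × 2 × 4 = 1,399,296,000 bytes.
Track F: 3 h 26 min 19 s = 12,379 s; 37,800 × 12,379 × 4 × 6 = 11,230,228,800 bytes.
Total = 16,654,679,350 bytes = 16654.68 MB.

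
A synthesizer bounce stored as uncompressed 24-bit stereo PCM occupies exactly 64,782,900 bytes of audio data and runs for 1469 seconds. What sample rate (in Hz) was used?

7,350 Hz

Bytes = sample_rate × seconds × bytes_per_sample × channels.
sample_rate = 64,782,900 / (1,469 × 3 × 2) = 64,782,900 / 8,814 = 7,350 Hz.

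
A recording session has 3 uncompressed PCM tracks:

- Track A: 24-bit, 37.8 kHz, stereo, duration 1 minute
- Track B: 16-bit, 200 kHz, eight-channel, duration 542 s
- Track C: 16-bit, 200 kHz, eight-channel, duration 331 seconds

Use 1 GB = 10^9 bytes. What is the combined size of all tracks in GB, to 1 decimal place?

2.8 GB

Track A: 1 minute = 60 s; 37,800 × 60 × 3 × 2 = 13,608,000 bytes.
Track B: 200,000 × 542 × 2 × 8 = 1,734,400,000 bytes.
Track C: 200,000 × 331 × 2 × 8 = 1,059,200,000 bytes.
Total = 2,807,208,000 bytes = 2.8 GB.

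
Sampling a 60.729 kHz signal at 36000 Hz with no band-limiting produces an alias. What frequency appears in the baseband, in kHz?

11.271 kHz

Nyquist = 36,000/2 = 18,000 Hz; 60,729 Hz exceeds it.
Alias = |60,729 − 2×36,000| = |60,729 − 72,000| = 11,271 Hz = 11.271 kHz.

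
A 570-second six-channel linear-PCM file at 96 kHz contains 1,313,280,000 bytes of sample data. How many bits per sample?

Bytes per sample = 1,313,280,000 / (96,000 × 570 × 6) = 1,313,280,000 / 328,320,000 = 4.
Bit depth = 4 × 8 = 32 bits.

32 bits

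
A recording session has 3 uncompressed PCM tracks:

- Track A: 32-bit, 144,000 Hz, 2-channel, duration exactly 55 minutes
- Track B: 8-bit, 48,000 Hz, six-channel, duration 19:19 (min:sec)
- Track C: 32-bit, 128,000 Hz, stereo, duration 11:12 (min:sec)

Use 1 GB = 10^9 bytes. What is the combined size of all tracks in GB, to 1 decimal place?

Track A: exactly 55 minutes = 3,300 s; 144,000 × 3,300 × 4 × 2 = 3,801,600,000 bytes.
Track B: 19:19 (min:sec) = 1,159 s; 48,000 × 1,159 × 1 × 6 = 333,792,000 bytes.
Track C: 11:12 (min:sec) = 672 s; 128,000 × 672 × 4 × 2 = 688,128,000 bytes.
Total = 4,823,520,000 bytes = 4.8 GB.

4.8 GB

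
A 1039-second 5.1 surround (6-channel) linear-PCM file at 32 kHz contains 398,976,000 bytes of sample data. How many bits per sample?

Bytes per sample = 398,976,000 / (32,000 × 1,039 × 6) = 398,976,000 / 199,488,000 = 2.
Bit depth = 2 × 8 = 16 bits.

16 bits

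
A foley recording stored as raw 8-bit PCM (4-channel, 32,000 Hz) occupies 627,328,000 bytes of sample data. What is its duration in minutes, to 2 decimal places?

81.68 minutes

Byte rate = 32,000 × 1 × 4 = 128,000 bytes/s.
Duration = 627,328,000 / 128,000 = 4,901 s.
4,901 s / 60 = 81.68 minutes.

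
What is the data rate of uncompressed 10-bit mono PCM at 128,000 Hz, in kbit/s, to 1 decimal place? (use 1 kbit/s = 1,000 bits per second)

1280.0 kbit/s

Bit rate = 128,000 × 10 × 1 = 1,280,000 bits/s.
= 1280.0 kbit/s.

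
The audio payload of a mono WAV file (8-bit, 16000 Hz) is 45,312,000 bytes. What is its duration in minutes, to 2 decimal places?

47.20 minutes

Byte rate = 16,000 × 1 × 1 = 16,000 bytes/s.
Duration = 45,312,000 / 16,000 = 2,832 s.
2,832 s / 60 = 47.20 minutes.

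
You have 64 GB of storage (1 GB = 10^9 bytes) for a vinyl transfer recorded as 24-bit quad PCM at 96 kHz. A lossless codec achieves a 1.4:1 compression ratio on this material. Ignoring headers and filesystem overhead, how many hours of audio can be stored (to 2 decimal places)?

Uncompressed byte rate = 96,000 × 3 × 4 = 1,152,000 bytes/s.
After 1.4:1 compression, effective rate ≈ 822857.14 bytes/s.
Capacity = 64 × 1,000,000,000 = 64,000,000,000 bytes.
64,000,000,000 / effective rate ≈ 77777.78 s → 21.60 hours.

21.60 hours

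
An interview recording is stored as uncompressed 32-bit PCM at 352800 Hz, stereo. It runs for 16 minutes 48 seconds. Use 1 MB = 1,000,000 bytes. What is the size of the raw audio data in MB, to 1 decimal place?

2845.0 MB

Duration = 16 minutes 48 seconds = 1,008 s.
Bytes = 352,800 samples/s × 1,008 s × 4 bytes/sample × 2 ch = 2,844,979,200 bytes.
2,844,979,200 / 1,000,000 = 2845.0 MB.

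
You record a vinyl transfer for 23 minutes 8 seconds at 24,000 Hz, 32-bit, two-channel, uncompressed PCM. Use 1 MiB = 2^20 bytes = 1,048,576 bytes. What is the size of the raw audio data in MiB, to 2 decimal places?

254.15 MiB

Duration = 23 minutes 8 seconds = 1,388 s.
Bytes = 24,000 samples/s × 1,388 s × 4 bytes/sample × 2 ch = 266,496,000 bytes.
266,496,000 / 1,048,576 = 254.15 MiB.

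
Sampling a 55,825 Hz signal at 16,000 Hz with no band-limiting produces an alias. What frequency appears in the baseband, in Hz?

7,825 Hz

Nyquist = 16,000/2 = 8,000 Hz; 55,825 Hz exceeds it.
Alias = |55,825 − 3×16,000| = |55,825 − 48,000| = 7,825 Hz.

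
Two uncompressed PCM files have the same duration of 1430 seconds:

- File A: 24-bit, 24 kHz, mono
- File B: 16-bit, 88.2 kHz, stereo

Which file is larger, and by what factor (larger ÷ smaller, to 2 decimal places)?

File B, by a factor of 4.90

File A: 24,000 × 3 × 1 = 72,000 bytes/s.
File B: 88,200 × 2 × 2 = 352,800 bytes/s.
File B is larger; ratio = 504,504,000 / 102,960,000 = 4.90.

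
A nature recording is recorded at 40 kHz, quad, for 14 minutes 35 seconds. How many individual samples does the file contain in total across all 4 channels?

14 minutes 35 seconds = 875 s.
40,000 × 875 s × 4 ch = 140,000,000 samples.

140,000,000 samples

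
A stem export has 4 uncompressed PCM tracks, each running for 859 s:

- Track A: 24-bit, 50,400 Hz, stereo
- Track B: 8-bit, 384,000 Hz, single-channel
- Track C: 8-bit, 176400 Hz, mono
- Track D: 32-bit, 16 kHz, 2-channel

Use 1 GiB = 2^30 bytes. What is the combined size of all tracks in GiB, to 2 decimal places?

Track A: 50,400 × 859 × 3 × 2 = 259,761,600 bytes.
Track B: 384,000 × 859 × 1 × 1 = 329,856,000 bytes.
Track C: 176,400 × 859 × 1 × 1 = 151,527,600 bytes.
Track D: 16,000 × 859 × 4 × 2 = 109,952,000 bytes.
Total = 851,097,200 bytes = 0.79 GiB.

0.79 GiB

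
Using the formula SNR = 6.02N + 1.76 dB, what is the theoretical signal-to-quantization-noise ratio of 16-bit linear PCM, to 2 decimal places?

98.08 dB

6.02 × 16 + 1.76 = 98.08 dB.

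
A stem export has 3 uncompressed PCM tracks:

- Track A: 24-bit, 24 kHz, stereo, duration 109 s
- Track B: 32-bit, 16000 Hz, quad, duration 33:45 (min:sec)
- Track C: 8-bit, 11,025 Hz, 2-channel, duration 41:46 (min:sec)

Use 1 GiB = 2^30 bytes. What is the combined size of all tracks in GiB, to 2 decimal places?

0.55 GiB

Track A: 24,000 × 109 × 3 × 2 = 15,696,000 bytes.
Track B: 33:45 (min:sec) = 2,025 s; 16,000 × 2,025 × 4 × 4 = 518,400,000 bytes.
Track C: 41:46 (min:sec) = 2,506 s; 11,025 × 2,506 × 1 × 2 = 55,257,300 bytes.
Total = 589,353,300 bytes = 0.55 GiB.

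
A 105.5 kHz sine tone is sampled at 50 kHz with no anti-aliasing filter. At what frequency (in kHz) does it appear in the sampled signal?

5.5 kHz

Nyquist = 50,000/2 = 25,000 Hz; 105,500 Hz exceeds it.
Alias = |105,500 − 2×50,000| = |105,500 − 100,000| = 5,500 Hz = 5.5 kHz.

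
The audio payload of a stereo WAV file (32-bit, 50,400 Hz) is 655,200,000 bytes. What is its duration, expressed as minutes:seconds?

Byte rate = 50,400 × 4 × 2 = 403,200 bytes/s.
Duration = 655,200,000 / 403,200 = 1,625 s.
1,625 s = 27:05.

27:05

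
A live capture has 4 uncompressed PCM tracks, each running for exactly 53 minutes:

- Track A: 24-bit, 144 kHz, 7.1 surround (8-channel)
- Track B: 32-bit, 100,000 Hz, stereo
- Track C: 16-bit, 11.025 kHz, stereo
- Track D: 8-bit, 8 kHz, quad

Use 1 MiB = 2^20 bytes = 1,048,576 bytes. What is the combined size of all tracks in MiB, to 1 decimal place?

13137.9 MiB

exactly 53 minutes = 3,180 s.
Track A: 144,000 × 3,180 × 3 × 8 = 10,990,080,000 bytes.
Track B: 100,000 × 3,180 × 4 × 2 = 2,544,000,000 bytes.
Track C: 11,025 × 3,180 × 2 × 2 = 140,238,000 bytes.
Track D: 8,000 × 3,180 × 1 × 4 = 101,760,000 bytes.
Total = 13,776,078,000 bytes = 13137.9 MiB.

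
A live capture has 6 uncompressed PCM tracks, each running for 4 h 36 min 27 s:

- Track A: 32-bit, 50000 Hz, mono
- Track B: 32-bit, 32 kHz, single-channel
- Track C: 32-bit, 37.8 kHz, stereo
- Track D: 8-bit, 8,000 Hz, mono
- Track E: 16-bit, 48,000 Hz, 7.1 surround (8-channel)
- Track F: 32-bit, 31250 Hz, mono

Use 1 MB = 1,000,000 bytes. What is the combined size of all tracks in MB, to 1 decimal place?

4 h 36 min 27 s = 16,587 s.
Track A: 50,000 × 16,587 × 4 × 1 = 3,317,400,000 bytes.
Track B: 32,000 × 16,587 × 4 × 1 = 2,123,136,000 bytes.
Track C: 37,800 × 16,587 × 4 × 2 = 5,015,908,800 bytes.
Track D: 8,000 × 16,587 × 1 × 1 = 132,696,000 bytes.
Track E: 48,000 × 16,587 × 2 × 8 = 12,738,816,000 bytes.
Track F: 31,250 × 16,587 × 4 × 1 = 2,073,375,000 bytes.
Total = 25,401,331,800 bytes = 25401.3 MB.

25401.3 MB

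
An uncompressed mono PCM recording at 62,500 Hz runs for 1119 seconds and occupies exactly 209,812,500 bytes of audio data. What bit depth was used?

24 bits

Bytes per sample = 209,812,500 / (62,500 × 1,119 × 1) = 209,812,500 / 69,937,500 = 3.
Bit depth = 3 × 8 = 24 bits.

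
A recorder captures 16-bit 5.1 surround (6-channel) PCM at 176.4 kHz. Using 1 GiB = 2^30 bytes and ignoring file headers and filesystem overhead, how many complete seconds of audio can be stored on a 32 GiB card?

16,231 seconds

Uncompressed byte rate = 176,400 × 2 × 6 = 2,116,800 bytes/s.
Capacity = 32 × 1,073,741,824 = 34,359,738,368 bytes.
34,359,738,368 / 2,116,800 ≈ 16231.92 s → 16,231 seconds.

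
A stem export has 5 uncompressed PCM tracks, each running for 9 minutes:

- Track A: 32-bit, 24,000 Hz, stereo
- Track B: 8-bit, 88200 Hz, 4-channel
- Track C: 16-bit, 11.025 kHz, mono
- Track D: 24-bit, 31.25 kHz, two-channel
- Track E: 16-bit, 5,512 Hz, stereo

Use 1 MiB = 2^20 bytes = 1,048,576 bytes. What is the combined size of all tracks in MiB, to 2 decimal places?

9 minutes = 540 s.
Track A: 24,000 × 540 × 4 × 2 = 103,680,000 bytes.
Track B: 88,200 × 540 × 1 × 4 = 190,512,000 bytes.
Track C: 11,025 × 540 × 2 × 1 = 11,907,000 bytes.
Track D: 31,250 × 540 × 3 × 2 = 101,250,000 bytes.
Track E: 5,512 × 540 × 2 × 2 = 11,905,920 bytes.
Total = 419,254,920 bytes = 399.83 MiB.

399.83 MiB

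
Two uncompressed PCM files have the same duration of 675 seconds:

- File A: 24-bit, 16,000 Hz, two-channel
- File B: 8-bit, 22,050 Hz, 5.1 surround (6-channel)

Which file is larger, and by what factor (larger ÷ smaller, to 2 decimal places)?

File A: 16,000 × 3 × 2 = 96,000 bytes/s.
File B: 22,050 × 1 × 6 = 132,300 bytes/s.
File B is larger; ratio = 89,302,500 / 64,800,000 = 1.38.

File B, by a factor of 1.38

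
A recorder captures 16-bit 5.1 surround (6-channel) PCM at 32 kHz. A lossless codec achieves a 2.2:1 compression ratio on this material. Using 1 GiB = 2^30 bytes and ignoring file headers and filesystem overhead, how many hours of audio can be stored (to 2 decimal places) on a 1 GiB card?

1.71 hours

Uncompressed byte rate = 32,000 × 2 × 6 = 384,000 bytes/s.
After 2.2:1 compression, effective rate ≈ 174545.45 bytes/s.
Capacity = 1 × 1,073,741,824 = 1,073,741,824 bytes.
1,073,741,824 / effective rate ≈ 6151.65 s → 1.71 hours.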